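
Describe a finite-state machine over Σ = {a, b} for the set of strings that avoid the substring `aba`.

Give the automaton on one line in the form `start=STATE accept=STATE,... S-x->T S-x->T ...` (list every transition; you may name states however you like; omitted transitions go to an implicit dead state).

This is the complement of 'contains `aba`'. Use the same substring-matching states — q0 through q3 holding how much of `aba` has just been matched — but flip the accepting set: everything except the trap q3 accepts.
        a   b  
>* q0   q1  q0 
 * q1   q1  q2 
 * q2   q3  q0 
   q3   q3  q3 
(> = start, * = accepting)

start=q0 accept=q0,q1,q2 q0-a->q1 q0-b->q0 q1-a->q1 q1-b->q2 q2-a->q3 q2-b->q0 q3-a->q3 q3-b->q3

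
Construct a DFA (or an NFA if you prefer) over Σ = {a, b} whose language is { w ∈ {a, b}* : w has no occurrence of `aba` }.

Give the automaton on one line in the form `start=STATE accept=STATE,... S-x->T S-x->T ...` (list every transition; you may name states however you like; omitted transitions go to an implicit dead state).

This is the complement of 'contains `aba`'. Use the same substring-matching states — S0 through S3 holding how much of `aba` has just been matched — but flip the accepting set: everything except the trap S3 accepts.
        a   b  
>* S0   S1  S0 
 * S1   S1  S2 
 * S2   S3  S0 
   S3   S3  S3 
(> = start, * = accepting)

start=S0 accept=S0,S1,S2 S0-a->S1 S0-b->S0 S1-a->S1 S1-b->S2 S2-a->S3 S2-b->S0 S3-a->S3 S3-b->S3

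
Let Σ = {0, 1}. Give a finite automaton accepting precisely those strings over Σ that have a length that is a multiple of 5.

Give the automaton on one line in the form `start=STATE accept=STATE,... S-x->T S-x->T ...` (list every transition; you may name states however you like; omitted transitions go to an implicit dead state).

Count input length modulo 5: every symbol advances one step around the cycle A → B → C → D → E → A. Accept at A.
A 5-state machine:
       0  1 
>* A   B  B 
   B   C  C 
   C   D  D 
   D   E  E 
   E   A  A 
(> = start, * = accepting)

start=A accept=A A-0->B A-1->B B-0->C B-1->C C-0->D C-1->D D-0->E D-1->E E-0->A E-1->A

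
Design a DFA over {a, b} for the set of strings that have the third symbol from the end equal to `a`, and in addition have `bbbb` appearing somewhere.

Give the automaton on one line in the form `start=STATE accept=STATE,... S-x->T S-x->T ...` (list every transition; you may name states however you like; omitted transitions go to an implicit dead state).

start=q0 accept=q19,q20,q21,q22 q0-a->q1 q0-b->q2 q1-a->q3 q1-b->q4 q2-a->q5 q2-b->q6 q3-a->q7 q3-b->q8 q4-a->q9 q4-b->q10 q5-a->q11 q5-b->q12 q6-a->q13 q6-b->q14 q7-a->q7 q7-b->q8 q8-a->q9 q8-b->q10 q9-a->q11 q9-b->q12 q10-a->q13 q10-b->q14 q11-a->q7 q11-b->q8 q12-a->q9 q12-b->q10 q13-a->q11 q13-b->q12 q14-a->q13 q14-b->q15 q15-a->q16 q15-b->q15 q16-a->q17 q16-b->q18 q17-a->q19 q17-b->q20 q18-a->q21 q18-b->q22 q19-a->q19 q19-b->q20 q20-a->q21 q20-b->q22 q21-a->q17 q21-b->q18 q22-a->q16 q22-b->q15

Run two small machines in parallel and take their product. The first has 15 states tracking the last 3 symbols read; the second has 5 states tracking whether and how much of `bbbb` has been seen. A product state is a pair (one from each), accepting exactly when both do.
With 23 states:
          a    b  
>  q0     q1   q2 
   q1     q3   q4 
   q2     q5   q6 
   q3     q7   q8 
   q4     q9  q10 
   q5    q11  q12 
   q6    q13  q14 
   q7     q7   q8 
   q8     q9  q10 
   q9    q11  q12 
   q10   q13  q14 
   q11    q7   q8 
   q12    q9  q10 
   q13   q11  q12 
   q14   q13  q15 
   q15   q16  q15 
   q16   q17  q18 
   q17   q19  q20 
   q18   q21  q22 
 * q19   q19  q20 
 * q20   q21  q22 
 * q21   q17  q18 
 * q22   q16  q15 
(> = start, * = accepting)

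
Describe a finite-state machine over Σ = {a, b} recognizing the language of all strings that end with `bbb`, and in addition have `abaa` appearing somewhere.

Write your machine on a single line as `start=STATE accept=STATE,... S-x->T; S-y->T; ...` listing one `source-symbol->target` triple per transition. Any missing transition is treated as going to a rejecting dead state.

start=s0; accept=s7; s0-a->s1; s0-b->s0; s1-a->s1; s1-b->s2; s2-a->s3; s2-b->s0; s3-a->s4; s3-b->s2; s4-a->s4; s4-b->s5; s5-a->s4; s5-b->s6; s6-a->s4; s6-b->s7; s7-a->s4; s7-b->s7

Handle the two conditions separately and then intersect. The first has 4 states tracking how much of the suffix `bbb` has currently been matched; the second has 5 states tracking whether and how much of `abaa` has been seen. A product state is a pair (one from each), accepting exactly when both do. Equivalent product states are then merged.
        a   b  
>  s0   s1  s0 
   s1   s1  s2 
   s2   s3  s0 
   s3   s4  s2 
   s4   s4  s5 
   s5   s4  s6 
   s6   s4  s7 
 * s7   s4  s7 
(> = start, * = accepting)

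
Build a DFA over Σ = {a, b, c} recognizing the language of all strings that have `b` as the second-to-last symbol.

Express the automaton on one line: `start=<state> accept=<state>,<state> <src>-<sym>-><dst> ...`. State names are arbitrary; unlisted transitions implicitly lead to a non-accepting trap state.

A DFA must remember the last 2 symbols (since which symbol is second-to-last isn't known until the input ends). Use one state per possible window of the last ≤2 symbols; accept from those whose window starts with `b`.
13 states suffice.
          a    b    c  
>  q0     q1   q2   q3 
   q1     q4   q5   q6 
   q2     q7   q8   q9 
   q3    q10  q11  q12 
   q4     q4   q5   q6 
   q5     q7   q8   q9 
   q6    q10  q11  q12 
 * q7     q4   q5   q6 
 * q8     q7   q8   q9 
 * q9    q10  q11  q12 
   q10    q4   q5   q6 
   q11    q7   q8   q9 
   q12   q10  q11  q12 
(> = start, * = accepting)

start=q0 accept=q7,q8,q9 q0-a->q1 q0-b->q2 q0-c->q3 q1-a->q4 q1-b->q5 q1-c->q6 q2-a->q7 q2-b->q8 q2-c->q9 q3-a->q10 q3-b->q11 q3-c->q12 q4-a->q4 q4-b->q5 q4-c->q6 q5-a->q7 q5-b->q8 q5-c->q9 q6-a->q10 q6-b->q11 q6-c->q12 q7-a->q4 q7-b->q5 q7-c->q6 q8-a->q7 q8-b->q8 q8-c->q9 q9-a->q10 q9-b->q11 q9-c->q12 q10-a->q4 q10-b->q5 q10-c->q6 q11-a->q7 q11-b->q8 q11-c->q9 q12-a->q10 q12-b->q11 q12-c->q12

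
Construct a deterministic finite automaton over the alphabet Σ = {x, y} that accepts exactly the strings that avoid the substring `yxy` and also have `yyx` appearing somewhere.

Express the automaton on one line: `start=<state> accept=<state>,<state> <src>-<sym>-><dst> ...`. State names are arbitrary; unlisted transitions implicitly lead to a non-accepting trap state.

Handle the two conditions separately and then intersect. One (4 states) tracks partial matches of the forbidden pattern `yxy`; the other (4 states) tracks whether and how much of `yyx` has been seen. Each combined state is a pair, one component from each; accept when both components accept.
          x    y  
>  q0     q0   q1 
   q1     q2   q3 
   q2     q0   q4 
   q3     q5   q3 
   q4     q6   q7 
 * q5     q8   q9 
   q6     q6   q4 
   q7     q9   q7 
 * q8     q8  q10 
   q9     q9   q9 
 * q10    q5  q10 
(> = start, * = accepting)

start=q0 accept=q5,q8,q10 q0-x->q0 q0-y->q1 q1-x->q2 q1-y->q3 q2-x->q0 q2-y->q4 q3-x->q5 q3-y->q3 q4-x->q6 q4-y->q7 q5-x->q8 q5-y->q9 q6-x->q6 q6-y->q4 q7-x->q9 q7-y->q7 q8-x->q8 q8-y->q10 q9-x->q9 q9-y->q9 q10-x->q5 q10-y->q10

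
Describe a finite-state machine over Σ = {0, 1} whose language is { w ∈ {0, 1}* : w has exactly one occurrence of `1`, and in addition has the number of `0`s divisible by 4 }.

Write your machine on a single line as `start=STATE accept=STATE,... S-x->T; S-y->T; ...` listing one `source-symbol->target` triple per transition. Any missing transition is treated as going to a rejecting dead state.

start=q0; accept=q2; q0-0->q1; q0-1->q2; q1-0->q3; q1-1->q4; q2-0->q4; q2-1->q5; q3-0->q6; q3-1->q7; q4-0->q7; q4-1->q5; q5-0->q5; q5-1->q5; q6-0->q0; q6-1->q8; q7-0->q8; q7-1->q5; q8-0->q2; q8-1->q5

Handle the two conditions separately and then intersect. One (3 states) tracks the count of `1`s, saturating at 2; the other (4 states) tracks the count of `0`s modulo 4. Each combined state is a pair, one component from each; accept when both components accept. Equivalent product states are then merged.
With 9 states:
        0   1  
>  q0   q1  q2 
   q1   q3  q4 
 * q2   q4  q5 
   q3   q6  q7 
   q4   q7  q5 
   q5   q5  q5 
   q6   q0  q8 
   q7   q8  q5 
   q8   q2  q5 
(> = start, * = accepting)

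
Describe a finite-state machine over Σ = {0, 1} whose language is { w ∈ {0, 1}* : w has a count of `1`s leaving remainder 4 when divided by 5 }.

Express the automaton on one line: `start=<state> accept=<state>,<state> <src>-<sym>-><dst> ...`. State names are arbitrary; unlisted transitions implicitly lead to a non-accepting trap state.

Keep the running count of `1`s modulo 5: each `1` advances along the cycle s0 → s1 → s2 → s3 → s4 → s0 while other symbols loop. Accept at s4.
5 states suffice.
        0   1  
>  s0   s0  s1 
   s1   s1  s2 
   s2   s2  s3 
   s3   s3  s4 
 * s4   s4  s0 
(> = start, * = accepting)

start=s0 accept=s4 s0-0->s0 s0-1->s1 s1-0->s1 s1-1->s2 s2-0->s2 s2-1->s3 s3-0->s3 s3-1->s4 s4-0->s4 s4-1->s0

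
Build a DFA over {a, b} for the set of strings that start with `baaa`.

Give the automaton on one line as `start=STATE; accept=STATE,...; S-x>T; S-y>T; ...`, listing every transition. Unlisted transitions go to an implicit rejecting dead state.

start=s0; accept=s4; s0-a>s5; s0-b>s1; s1-a>s2; s1-b>s5; s2-a>s3; s2-b>s5; s3-a>s4; s3-b>s5; s4-a>s4; s4-b>s4; s5-a>s5; s5-b>s5

Walk along `baaa` while the input agrees: from s0 take `b` to s1, and so on. Any deviation drops to the rejecting sink s5. Once s4 is reached the prefix is confirmed and every continuation is accepted.
6 states suffice.
        a   b  
>  s0   s5  s1 
   s1   s2  s5 
   s2   s3  s5 
   s3   s4  s5 
 * s4   s4  s4 
   s5   s5  s5 
(> = start, * = accepting)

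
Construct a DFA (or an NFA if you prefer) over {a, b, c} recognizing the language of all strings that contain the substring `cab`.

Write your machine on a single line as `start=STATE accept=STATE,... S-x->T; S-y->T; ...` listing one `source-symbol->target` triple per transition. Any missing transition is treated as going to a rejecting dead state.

start=q0; accept=q3; q0-a->q0; q0-b->q0; q0-c->q1; q1-a->q2; q1-b->q0; q1-c->q1; q2-a->q0; q2-b->q3; q2-c->q1; q3-a->q3; q3-b->q3; q3-c->q3

Track how much of `cab` has been matched so far: state q0 is no progress, q3 is the absorbing accept state reached once `cab` has occurred. Intermediate states record partial matches; on a mismatch, fall back to the longest reusable overlap.
        a   b   c  
>  q0   q0  q0  q1 
   q1   q2  q0  q1 
   q2   q0  q3  q1 
 * q3   q3  q3  q3 
(> = start, * = accepting)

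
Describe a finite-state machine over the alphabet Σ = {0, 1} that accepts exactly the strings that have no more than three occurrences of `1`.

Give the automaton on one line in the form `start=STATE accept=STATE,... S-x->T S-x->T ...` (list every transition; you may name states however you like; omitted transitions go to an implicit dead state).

start=q0 accept=q0,q1,q2,q3 q0-0->q0 q0-1->q1 q1-0->q1 q1-1->q2 q2-0->q2 q2-1->q3 q3-0->q3 q3-1->q4 q4-0->q4 q4-1->q4

Only the number of `1`s matters, and only up to 4. Make a chain q0 → q1 → q2 → q3 → q4 advanced by each `1` (with q4 absorbing); every other symbol self-loops. The accepting set is {q0, q1, q2, q3}.
With 5 states:
        0   1  
>* q0   q0  q1 
 * q1   q1  q2 
 * q2   q2  q3 
 * q3   q3  q4 
   q4   q4  q4 
(> = start, * = accepting)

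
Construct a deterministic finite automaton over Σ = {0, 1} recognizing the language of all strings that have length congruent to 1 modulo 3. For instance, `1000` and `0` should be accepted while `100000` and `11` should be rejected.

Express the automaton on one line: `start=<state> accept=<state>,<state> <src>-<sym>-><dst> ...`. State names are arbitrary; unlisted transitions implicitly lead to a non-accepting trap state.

Only the length mod 3 matters, so use a 3-cycle: from any state, every input symbol moves to the next state, wrapping q2 back to q0. Mark q1 accepting.
3 states suffice.
        0   1  
>  q0   q1  q1 
 * q1   q2  q2 
   q2   q0  q0 
(> = start, * = accepting)

start=q0 accept=q1 q0-0->q1 q0-1->q1 q1-0->q2 q1-1->q2 q2-0->q0 q2-1->q0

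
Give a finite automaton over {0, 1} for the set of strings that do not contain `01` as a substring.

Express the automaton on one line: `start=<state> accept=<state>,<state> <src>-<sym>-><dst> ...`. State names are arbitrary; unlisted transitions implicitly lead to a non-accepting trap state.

Track partial matches of the forbidden pattern `01`. State s2 is a dead state reached once `01` has occurred; every other state accepts. s0 means no part of `01` is currently matched.
A 3-state machine:
        0   1  
>* s0   s1  s0 
 * s1   s1  s2 
   s2   s2  s2 
(> = start, * = accepting)

start=s0 accept=s0,s1 s0-0->s1 s0-1->s0 s1-0->s1 s1-1->s2 s2-0->s2 s2-1->s2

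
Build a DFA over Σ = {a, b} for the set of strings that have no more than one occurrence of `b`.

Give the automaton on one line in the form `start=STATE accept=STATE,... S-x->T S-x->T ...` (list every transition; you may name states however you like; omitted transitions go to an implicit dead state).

Count `b`s, saturating at 2: state S0 means no `b` yet, S1 means one `b` seen, S2 means more than one. Each `b` increments (capped at S2); other symbols loop. Accept from {S0, S1}.
With 3 states:
        a   b  
>* S0   S0  S1 
 * S1   S1  S2 
   S2   S2  S2 
(> = start, * = accepting)

start=S0 accept=S0,S1 S0-a->S0 S0-b->S1 S1-a->S1 S1-b->S2 S2-a->S2 S2-b->S2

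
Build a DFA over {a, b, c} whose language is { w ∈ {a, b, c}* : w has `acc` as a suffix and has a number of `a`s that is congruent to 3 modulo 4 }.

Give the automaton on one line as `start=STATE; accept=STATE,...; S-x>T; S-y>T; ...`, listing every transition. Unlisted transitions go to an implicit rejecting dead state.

start=S0; accept=S6; S0-a>S1; S0-b>S0; S0-c>S0; S1-a>S2; S1-b>S1; S1-c>S1; S2-a>S3; S2-b>S2; S2-c>S2; S3-a>S0; S3-b>S4; S3-c>S5; S4-a>S0; S4-b>S4; S4-c>S4; S5-a>S0; S5-b>S4; S5-c>S6; S6-a>S0; S6-b>S4; S6-c>S4

Run two small machines in parallel and take their product. The first has 4 states tracking how much of the suffix `acc` has currently been matched; the second has 4 states tracking the count of `a`s modulo 4. A product state is a pair (one from each), accepting exactly when both do. Equivalent product states are then merged.
7 states suffice.
        a   b   c  
>  S0   S1  S0  S0 
   S1   S2  S1  S1 
   S2   S3  S2  S2 
   S3   S0  S4  S5 
   S4   S0  S4  S4 
   S5   S0  S4  S6 
 * S6   S0  S4  S4 
(> = start, * = accepting)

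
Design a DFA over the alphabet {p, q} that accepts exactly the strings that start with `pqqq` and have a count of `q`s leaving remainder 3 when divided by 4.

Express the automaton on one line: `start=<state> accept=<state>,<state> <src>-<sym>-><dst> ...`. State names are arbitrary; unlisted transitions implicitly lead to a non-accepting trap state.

start=S0 accept=S8 S0-p->S1 S0-q->S2 S1-p->S3 S1-q->S4 S2-p->S2 S2-q->S5 S3-p->S3 S3-q->S2 S4-p->S2 S4-q->S6 S5-p->S5 S5-q->S7 S6-p->S5 S6-q->S8 S7-p->S7 S7-q->S3 S8-p->S8 S8-q->S9 S9-p->S9 S9-q->S10 S10-p->S10 S10-q->S11 S11-p->S11 S11-q->S8

Handle the two conditions separately and then intersect. One (6 states) tracks whether the input so far still matches the prefix `pqqq`; the other (4 states) tracks the count of `q`s modulo 4. Each combined state is a pair, one component from each; accept when both components accept.
A 12-state machine:
          p    q  
>  S0     S1   S2 
   S1     S3   S4 
   S2     S2   S5 
   S3     S3   S2 
   S4     S2   S6 
   S5     S5   S7 
   S6     S5   S8 
   S7     S7   S3 
 * S8     S8   S9 
   S9     S9  S10 
   S10   S10  S11 
   S11   S11   S8 
(> = start, * = accepting)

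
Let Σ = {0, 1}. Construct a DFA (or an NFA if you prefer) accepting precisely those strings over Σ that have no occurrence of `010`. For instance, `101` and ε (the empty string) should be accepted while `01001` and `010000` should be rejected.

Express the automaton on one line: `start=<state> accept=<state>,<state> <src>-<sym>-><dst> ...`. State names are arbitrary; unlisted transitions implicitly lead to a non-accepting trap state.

Track partial matches of the forbidden pattern `010`. State q3 is a dead state reached once `010` has occurred; every other state accepts. q0 means no part of `010` is currently matched.
        0   1  
>* q0   q1  q0 
 * q1   q1  q2 
 * q2   q3  q0 
   q3   q3  q3 
(> = start, * = accepting)

start=q0 accept=q0,q1,q2 q0-0->q1 q0-1->q0 q1-0->q1 q1-1->q2 q2-0->q3 q2-1->q0 q3-0->q3 q3-1->q3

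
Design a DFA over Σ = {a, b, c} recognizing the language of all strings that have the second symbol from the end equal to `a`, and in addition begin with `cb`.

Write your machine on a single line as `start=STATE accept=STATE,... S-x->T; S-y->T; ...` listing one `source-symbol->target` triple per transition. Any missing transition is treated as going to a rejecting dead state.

Handle the two conditions separately and then intersect. The first has 13 states tracking the last 2 symbols read; the second has 4 states tracking whether the input so far still matches the prefix `cb`. A product state is a pair (one from each), accepting exactly when both do.
          a    b    c  
>  q0     q1   q2   q3 
   q1     q4   q5   q6 
   q2     q7   q8   q9 
   q3    q10  q11  q12 
   q4     q4   q5   q6 
   q5     q7   q8   q9 
   q6    q10  q13  q12 
   q7     q4   q5   q6 
   q8     q7   q8   q9 
   q9    q10  q13  q12 
   q10    q4   q5   q6 
   q11   q14  q15  q16 
   q12   q10  q13  q12 
   q13    q7   q8   q9 
   q14   q17  q18  q19 
   q15   q14  q15  q16 
   q16   q20  q11  q21 
 * q17   q17  q18  q19 
 * q18   q14  q15  q16 
 * q19   q20  q11  q21 
   q20   q17  q18  q19 
   q21   q20  q11  q21 
(> = start, * = accepting)

start=q0; accept=q17,q18,q19; q0-a->q1; q0-b->q2; q0-c->q3; q1-a->q4; q1-b->q5; q1-c->q6; q2-a->q7; q2-b->q8; q2-c->q9; q3-a->q10; q3-b->q11; q3-c->q12; q4-a->q4; q4-b->q5; q4-c->q6; q5-a->q7; q5-b->q8; q5-c->q9; q6-a->q10; q6-b->q13; q6-c->q12; q7-a->q4; q7-b->q5; q7-c->q6; q8-a->q7; q8-b->q8; q8-c->q9; q9-a->q10; q9-b->q13; q9-c->q12; q10-a->q4; q10-b->q5; q10-c->q6; q11-a->q14; q11-b->q15; q11-c->q16; q12-a->q10; q12-b->q13; q12-c->q12; q13-a->q7; q13-b->q8; q13-c->q9; q14-a->q17; q14-b->q18; q14-c->q19; q15-a->q14; q15-b->q15; q15-c->q16; q16-a->q20; q16-b->q11; q16-c->q21; q17-a->q17; q17-b->q18; q17-c->q19; q18-a->q14; q18-b->q15; q18-c->q16; q19-a->q20; q19-b->q11; q19-c->q21; q20-a->q17; q20-b->q18; q20-c->q19; q21-a->q20; q21-b->q11; q21-c->q21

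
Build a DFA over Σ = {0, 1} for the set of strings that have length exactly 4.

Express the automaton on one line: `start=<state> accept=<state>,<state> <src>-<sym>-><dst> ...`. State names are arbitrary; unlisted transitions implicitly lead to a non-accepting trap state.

start=q0 accept=q4 q0-0->q1 q0-1->q1 q1-0->q2 q1-1->q2 q2-0->q3 q2-1->q3 q3-0->q4 q3-1->q4 q4-0->q5 q4-1->q5 q5-0->q5 q5-1->q5

Count input length up to 5: every symbol moves from q0 toward q5, which means 'more than 4' and absorbs. Accept from {q4}.
6 states suffice.
        0   1  
>  q0   q1  q1 
   q1   q2  q2 
   q2   q3  q3 
   q3   q4  q4 
 * q4   q5  q5 
   q5   q5  q5 
(> = start, * = accepting)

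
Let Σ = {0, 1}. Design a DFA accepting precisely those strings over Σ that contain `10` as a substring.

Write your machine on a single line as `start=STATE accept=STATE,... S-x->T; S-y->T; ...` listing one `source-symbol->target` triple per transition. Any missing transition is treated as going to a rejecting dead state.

Track how much of `10` has been matched so far: state q0 is no progress, q2 is the absorbing accept state reached once `10` has occurred. Intermediate states record partial matches; on a mismatch, fall back to the longest reusable overlap.
3 states suffice.
        0   1  
>  q0   q0  q1 
   q1   q2  q1 
 * q2   q2  q2 
(> = start, * = accepting)

start=q0; accept=q2; q0-0->q0; q0-1->q1; q1-0->q2; q1-1->q1; q2-0->q2; q2-1->q2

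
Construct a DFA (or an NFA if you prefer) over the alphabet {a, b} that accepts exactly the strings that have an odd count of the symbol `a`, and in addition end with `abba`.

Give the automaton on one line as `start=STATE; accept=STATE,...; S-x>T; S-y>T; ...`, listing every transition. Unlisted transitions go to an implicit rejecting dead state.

start=S0; accept=S5; S0-a>S1; S0-b>S0; S1-a>S2; S1-b>S1; S2-a>S1; S2-b>S3; S3-a>S1; S3-b>S4; S4-a>S5; S4-b>S0; S5-a>S2; S5-b>S1

Build one automaton per condition and run them in lockstep. The first has 2 states tracking the count of `a`s modulo 2; the second has 5 states tracking how much of the suffix `abba` has currently been matched. A product state is a pair (one from each), accepting exactly when both do. After merging equivalent states the machine shrinks.
        a   b  
>  S0   S1  S0 
   S1   S2  S1 
   S2   S1  S3 
   S3   S1  S4 
   S4   S5  S0 
 * S5   S2  S1 
(> = start, * = accepting)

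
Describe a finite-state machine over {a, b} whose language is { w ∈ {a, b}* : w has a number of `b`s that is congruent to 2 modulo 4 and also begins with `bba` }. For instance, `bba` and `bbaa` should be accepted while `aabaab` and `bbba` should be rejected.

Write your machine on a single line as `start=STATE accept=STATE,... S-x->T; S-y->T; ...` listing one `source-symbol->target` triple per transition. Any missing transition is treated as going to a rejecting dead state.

start=q0; accept=q6; q0-a->q1; q0-b->q2; q1-a->q1; q1-b->q3; q2-a->q3; q2-b->q4; q3-a->q3; q3-b->q5; q4-a->q6; q4-b->q7; q5-a->q5; q5-b->q7; q6-a->q6; q6-b->q8; q7-a->q7; q7-b->q1; q8-a->q8; q8-b->q9; q9-a->q9; q9-b->q10; q10-a->q10; q10-b->q6

Run two small machines in parallel and take their product. The first has 4 states tracking the count of `b`s modulo 4; the second has 5 states tracking whether the input so far still matches the prefix `bba`. A product state is a pair (one from each), accepting exactly when both do.
An 11-state machine:
          a    b  
>  q0     q1   q2 
   q1     q1   q3 
   q2     q3   q4 
   q3     q3   q5 
   q4     q6   q7 
   q5     q5   q7 
 * q6     q6   q8 
   q7     q7   q1 
   q8     q8   q9 
   q9     q9  q10 
   q10   q10   q6 
(> = start, * = accepting)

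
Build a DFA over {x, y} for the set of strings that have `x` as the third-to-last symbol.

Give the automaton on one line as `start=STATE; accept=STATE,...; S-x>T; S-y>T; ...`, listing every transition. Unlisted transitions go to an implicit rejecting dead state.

start=q0; accept=q7,q8,q9,q10; q0-x>q1; q0-y>q2; q1-x>q3; q1-y>q4; q2-x>q5; q2-y>q6; q3-x>q7; q3-y>q8; q4-x>q9; q4-y>q10; q5-x>q11; q5-y>q12; q6-x>q13; q6-y>q14; q7-x>q7; q7-y>q8; q8-x>q9; q8-y>q10; q9-x>q11; q9-y>q12; q10-x>q13; q10-y>q14; q11-x>q7; q11-y>q8; q12-x>q9; q12-y>q10; q13-x>q11; q13-y>q12; q14-x>q13; q14-y>q14

Because acceptance depends on a position counted from the end, the machine has to buffer the most recent 3 symbols. Make each state the string of the last up-to-3 symbols read; on input `x` shift the window left and append `x`. Accept when the buffered window has length 3 and begins with `x`.
A 15-state machine:
          x    y  
>  q0     q1   q2 
   q1     q3   q4 
   q2     q5   q6 
   q3     q7   q8 
   q4     q9  q10 
   q5    q11  q12 
   q6    q13  q14 
 * q7     q7   q8 
 * q8     q9  q10 
 * q9    q11  q12 
 * q10   q13  q14 
   q11    q7   q8 
   q12    q9  q10 
   q13   q11  q12 
   q14   q13  q14 
(> = start, * = accepting)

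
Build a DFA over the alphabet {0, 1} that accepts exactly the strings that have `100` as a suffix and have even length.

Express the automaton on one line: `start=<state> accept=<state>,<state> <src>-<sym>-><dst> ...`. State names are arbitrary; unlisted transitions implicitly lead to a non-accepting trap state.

start=q0 accept=q4 q0-0->q1 q0-1->q1 q1-0->q0 q1-1->q2 q2-0->q3 q2-1->q1 q3-0->q4 q3-1->q2 q4-0->q1 q4-1->q1

Run two small machines in parallel and take their product. The first has 4 states tracking how much of the suffix `100` has currently been matched; the second has 2 states tracking the input length modulo 2. A product state is a pair (one from each), accepting exactly when both do. Equivalent product states are then merged.
        0   1  
>  q0   q1  q1 
   q1   q0  q2 
   q2   q3  q1 
   q3   q4  q2 
 * q4   q1  q1 
(> = start, * = accepting)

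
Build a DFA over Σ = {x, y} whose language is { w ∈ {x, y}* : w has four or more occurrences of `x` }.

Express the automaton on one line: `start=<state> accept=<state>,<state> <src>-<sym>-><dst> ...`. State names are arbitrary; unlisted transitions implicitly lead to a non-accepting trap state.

Count `x`s, saturating at 5: states q0 through q4 mean 0 through 4 `x`s seen; q5 means more than 4. Each `x` increments (capped at q5); other symbols loop. Accept from {q4, q5}.
6 states suffice.
        x   y  
>  q0   q1  q0 
   q1   q2  q1 
   q2   q3  q2 
   q3   q4  q3 
 * q4   q5  q4 
 * q5   q5  q5 
(> = start, * = accepting)

start=q0 accept=q4,q5 q0-x->q1 q0-y->q0 q1-x->q2 q1-y->q1 q2-x->q3 q2-y->q2 q3-x->q4 q3-y->q3 q4-x->q5 q4-y->q4 q5-x->q5 q5-y->q5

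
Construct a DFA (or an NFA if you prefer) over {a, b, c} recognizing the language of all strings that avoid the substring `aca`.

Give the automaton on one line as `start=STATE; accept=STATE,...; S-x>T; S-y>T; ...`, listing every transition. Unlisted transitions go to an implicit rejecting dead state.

start=q0; accept=q0,q1,q2; q0-a>q1; q0-b>q0; q0-c>q0; q1-a>q1; q1-b>q0; q1-c>q2; q2-a>q3; q2-b>q0; q2-c>q0; q3-a>q3; q3-b>q3; q3-c>q3

Track partial matches of the forbidden pattern `aca`. State q3 is a dead state reached once `aca` has occurred; every other state accepts. q0 means no part of `aca` is currently matched.
With 4 states:
        a   b   c  
>* q0   q1  q0  q0 
 * q1   q1  q0  q2 
 * q2   q3  q0  q0 
   q3   q3  q3  q3 
(> = start, * = accepting)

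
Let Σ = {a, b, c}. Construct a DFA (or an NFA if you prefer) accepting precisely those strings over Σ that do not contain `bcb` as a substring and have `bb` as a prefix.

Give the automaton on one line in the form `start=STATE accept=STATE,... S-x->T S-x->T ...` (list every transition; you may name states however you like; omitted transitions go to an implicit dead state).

start=s0 accept=s4,s6,s7 s0-a->s1 s0-b->s2 s0-c->s1 s1-a->s1 s1-b->s3 s1-c->s1 s2-a->s1 s2-b->s4 s2-c->s5 s3-a->s1 s3-b->s3 s3-c->s5 s4-a->s6 s4-b->s4 s4-c->s7 s5-a->s1 s5-b->s8 s5-c->s1 s6-a->s6 s6-b->s4 s6-c->s6 s7-a->s6 s7-b->s9 s7-c->s6 s8-a->s8 s8-b->s8 s8-c->s8 s9-a->s9 s9-b->s9 s9-c->s9

Handle the two conditions separately and then intersect. The first has 4 states tracking partial matches of the forbidden pattern `bcb`; the second has 4 states tracking whether the input so far still matches the prefix `bb`. A product state is a pair (one from each), accepting exactly when both do.
        a   b   c  
>  s0   s1  s2  s1 
   s1   s1  s3  s1 
   s2   s1  s4  s5 
   s3   s1  s3  s5 
 * s4   s6  s4  s7 
   s5   s1  s8  s1 
 * s6   s6  s4  s6 
 * s7   s6  s9  s6 
   s8   s8  s8  s8 
   s9   s9  s9  s9 
(> = start, * = accepting)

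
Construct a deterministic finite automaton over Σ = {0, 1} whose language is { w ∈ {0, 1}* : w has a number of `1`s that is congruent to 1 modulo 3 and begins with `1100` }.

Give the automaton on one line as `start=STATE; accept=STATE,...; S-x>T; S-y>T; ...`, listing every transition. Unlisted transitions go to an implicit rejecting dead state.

Handle the two conditions separately and then intersect. One (3 states) tracks the count of `1`s modulo 3; the other (6 states) tracks whether the input so far still matches the prefix `1100`. Each combined state is a pair, one component from each; accept when both components accept.
10 states suffice.
        0   1  
>  S0   S1  S2 
   S1   S1  S3 
   S2   S3  S4 
   S3   S3  S5 
   S4   S6  S1 
   S5   S5  S1 
   S6   S7  S1 
   S7   S7  S8 
   S8   S8  S9 
 * S9   S9  S7 
(> = start, * = accepting)

start=S0; accept=S9; S0-0>S1; S0-1>S2; S1-0>S1; S1-1>S3; S2-0>S3; S2-1>S4; S3-0>S3; S3-1>S5; S4-0>S6; S4-1>S1; S5-0>S5; S5-1>S1; S6-0>S7; S6-1>S1; S7-0>S7; S7-1>S8; S8-0>S8; S8-1>S9; S9-0>S9; S9-1>S7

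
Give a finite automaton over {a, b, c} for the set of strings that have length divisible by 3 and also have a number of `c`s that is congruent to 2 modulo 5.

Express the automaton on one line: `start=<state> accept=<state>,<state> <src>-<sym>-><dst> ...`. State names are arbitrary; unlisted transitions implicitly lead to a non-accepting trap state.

Run two small machines in parallel and take their product. The first has 3 states tracking the input length modulo 3; the second has 5 states tracking the count of `c`s modulo 5. A product state is a pair (one from each), accepting exactly when both do.
          a    b    c  
>  q0     q1   q1   q2 
   q1     q3   q3   q4 
   q2     q4   q4   q5 
   q3     q0   q0   q6 
   q4     q6   q6   q7 
   q5     q7   q7   q8 
   q6     q2   q2   q9 
 * q7     q9   q9  q10 
   q8    q10  q10  q11 
   q9     q5   q5  q12 
   q10   q12  q12  q13 
   q11   q13  q13   q3 
   q12    q8   q8  q14 
   q13   q14  q14   q0 
   q14   q11  q11   q1 
(> = start, * = accepting)

start=q0 accept=q7 q0-a->q1 q0-b->q1 q0-c->q2 q1-a->q3 q1-b->q3 q1-c->q4 q2-a->q4 q2-b->q4 q2-c->q5 q3-a->q0 q3-b->q0 q3-c->q6 q4-a->q6 q4-b->q6 q4-c->q7 q5-a->q7 q5-b->q7 q5-c->q8 q6-a->q2 q6-b->q2 q6-c->q9 q7-a->q9 q7-b->q9 q7-c->q10 q8-a->q10 q8-b->q10 q8-c->q11 q9-a->q5 q9-b->q5 q9-c->q12 q10-a->q12 q10-b->q12 q10-c->q13 q11-a->q13 q11-b->q13 q11-c->q3 q12-a->q8 q12-b->q8 q12-c->q14 q13-a->q14 q13-b->q14 q13-c->q0 q14-a->q11 q14-b->q11 q14-c->q1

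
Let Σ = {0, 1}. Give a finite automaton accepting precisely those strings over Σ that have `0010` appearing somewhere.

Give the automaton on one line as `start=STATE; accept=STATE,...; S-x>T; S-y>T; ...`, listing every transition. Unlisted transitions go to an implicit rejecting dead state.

start=S0; accept=S4; S0-0>S1; S0-1>S0; S1-0>S2; S1-1>S0; S2-0>S2; S2-1>S3; S3-0>S4; S3-1>S0; S4-0>S4; S4-1>S4

States S0..S3 record the length of the longest prefix of `0010` that matches the current input suffix. Reaching S4 means `0010` has been seen, and we stay there forever. Accept from S4.
With 5 states:
        0   1  
>  S0   S1  S0 
   S1   S2  S0 
   S2   S2  S3 
   S3   S4  S0 
 * S4   S4  S4 
(> = start, * = accepting)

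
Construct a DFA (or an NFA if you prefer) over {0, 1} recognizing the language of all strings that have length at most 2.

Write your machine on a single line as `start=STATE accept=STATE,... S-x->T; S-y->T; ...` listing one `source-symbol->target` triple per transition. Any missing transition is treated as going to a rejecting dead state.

start=s0; accept=s0,s1,s2; s0-0->s1; s0-1->s1; s1-0->s2; s1-1->s2; s2-0->s3; s2-1->s3; s3-0->s3; s3-1->s3

Count input length up to 3: every symbol moves from s0 toward s3, which means 'more than 2' and absorbs. Accept from {s0, s1, s2}.
A 4-state machine:
        0   1  
>* s0   s1  s1 
 * s1   s2  s2 
 * s2   s3  s3 
   s3   s3  s3 
(> = start, * = accepting)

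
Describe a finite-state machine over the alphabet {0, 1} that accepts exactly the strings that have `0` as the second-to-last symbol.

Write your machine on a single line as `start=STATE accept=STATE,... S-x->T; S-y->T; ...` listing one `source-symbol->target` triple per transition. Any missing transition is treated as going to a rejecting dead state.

A DFA must remember the last 2 symbols (since which symbol is second-to-last isn't known until the input ends). Use one state per possible window of the last ≤2 symbols; accept from those whose window starts with `0`.
7 states suffice.
        0   1  
>  S0   S1  S2 
   S1   S3  S4 
   S2   S5  S6 
 * S3   S3  S4 
 * S4   S5  S6 
   S5   S3  S4 
   S6   S5  S6 
(> = start, * = accepting)

start=S0; accept=S3,S4; S0-0->S1; S0-1->S2; S1-0->S3; S1-1->S4; S2-0->S5; S2-1->S6; S3-0->S3; S3-1->S4; S4-0->S5; S4-1->S6; S5-0->S3; S5-1->S4; S6-0->S5; S6-1->S6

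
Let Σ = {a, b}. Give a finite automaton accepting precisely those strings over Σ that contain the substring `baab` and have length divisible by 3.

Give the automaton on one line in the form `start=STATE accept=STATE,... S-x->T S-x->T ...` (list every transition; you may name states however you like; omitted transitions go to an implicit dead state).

start=q0 accept=q14 q0-a->q1 q0-b->q2 q1-a->q3 q1-b->q4 q2-a->q5 q2-b->q4 q3-a->q0 q3-b->q6 q4-a->q7 q4-b->q6 q5-a->q8 q5-b->q6 q6-a->q9 q6-b->q2 q7-a->q10 q7-b->q2 q8-a->q1 q8-b->q11 q9-a->q12 q9-b->q4 q10-a->q3 q10-b->q13 q11-a->q13 q11-b->q13 q12-a->q0 q12-b->q14 q13-a->q14 q13-b->q14 q14-a->q11 q14-b->q11

Build one automaton per condition and run them in lockstep. One (5 states) tracks whether and how much of `baab` has been seen; the other (3 states) tracks the input length modulo 3. Each combined state is a pair, one component from each; accept when both components accept.
15 states suffice.
          a    b  
>  q0     q1   q2 
   q1     q3   q4 
   q2     q5   q4 
   q3     q0   q6 
   q4     q7   q6 
   q5     q8   q6 
   q6     q9   q2 
   q7    q10   q2 
   q8     q1  q11 
   q9    q12   q4 
   q10    q3  q13 
   q11   q13  q13 
   q12    q0  q14 
   q13   q14  q14 
 * q14   q11  q11 
(> = start, * = accepting)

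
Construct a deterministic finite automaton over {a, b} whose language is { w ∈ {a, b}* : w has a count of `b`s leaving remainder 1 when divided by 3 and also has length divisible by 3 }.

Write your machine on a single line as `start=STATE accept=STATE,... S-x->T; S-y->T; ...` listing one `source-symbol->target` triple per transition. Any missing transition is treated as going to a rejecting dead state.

Handle the two conditions separately and then intersect. The first has 3 states tracking the count of `b`s modulo 3; the second has 3 states tracking the input length modulo 3. A product state is a pair (one from each), accepting exactly when both do.
With 9 states:
        a   b  
>  s0   s1  s2 
   s1   s3  s4 
   s2   s4  s5 
   s3   s0  s6 
   s4   s6  s7 
   s5   s7  s0 
 * s6   s2  s8 
   s7   s8  s1 
   s8   s5  s3 
(> = start, * = accepting)

start=s0; accept=s6; s0-a->s1; s0-b->s2; s1-a->s3; s1-b->s4; s2-a->s4; s2-b->s5; s3-a->s0; s3-b->s6; s4-a->s6; s4-b->s7; s5-a->s7; s5-b->s0; s6-a->s2; s6-b->s8; s7-a->s8; s7-b->s1; s8-a->s5; s8-b->s3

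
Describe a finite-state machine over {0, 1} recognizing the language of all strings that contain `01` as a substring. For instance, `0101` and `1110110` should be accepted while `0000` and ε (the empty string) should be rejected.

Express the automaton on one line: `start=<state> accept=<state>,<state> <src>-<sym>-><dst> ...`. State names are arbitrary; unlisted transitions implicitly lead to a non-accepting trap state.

start=A accept=C A-0->B A-1->A B-0->B B-1->C C-0->C C-1->C

Track how much of `01` has been matched so far: state A is no progress, C is the absorbing accept state reached once `01` has occurred. Intermediate states record partial matches; on a mismatch, fall back to the longest reusable overlap.
       0  1 
>  A   B  A 
   B   B  C 
 * C   C  C 
(> = start, * = accepting)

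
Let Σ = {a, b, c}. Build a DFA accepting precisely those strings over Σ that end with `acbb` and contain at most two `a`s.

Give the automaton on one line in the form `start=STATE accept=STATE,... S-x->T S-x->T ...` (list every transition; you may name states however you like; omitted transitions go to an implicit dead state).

Build one automaton per condition and run them in lockstep. The first has 5 states tracking how much of the suffix `acbb` has currently been matched; the second has 4 states tracking the count of `a`s, saturating at 3. A product state is a pair (one from each), accepting exactly when both do. Minimizing collapses redundant product states.
11 states suffice.
          a    b    c  
>  s0     s1   s0   s0 
   s1     s2   s3   s4 
   s2     s5   s5   s6 
   s3     s2   s3   s3 
   s4     s2   s7   s3 
   s5     s5   s5   s5 
   s6     s5   s8   s5 
   s7     s2   s9   s3 
   s8     s5  s10   s5 
 * s9     s2   s3   s3 
 * s10    s5   s5   s5 
(> = start, * = accepting)

start=s0 accept=s9,s10 s0-a->s1 s0-b->s0 s0-c->s0 s1-a->s2 s1-b->s3 s1-c->s4 s2-a->s5 s2-b->s5 s2-c->s6 s3-a->s2 s3-b->s3 s3-c->s3 s4-a->s2 s4-b->s7 s4-c->s3 s5-a->s5 s5-b->s5 s5-c->s5 s6-a->s5 s6-b->s8 s6-c->s5 s7-a->s2 s7-b->s9 s7-c->s3 s8-a->s5 s8-b->s10 s8-c->s5 s9-a->s2 s9-b->s3 s9-c->s3 s10-a->s5 s10-b->s5 s10-c->s5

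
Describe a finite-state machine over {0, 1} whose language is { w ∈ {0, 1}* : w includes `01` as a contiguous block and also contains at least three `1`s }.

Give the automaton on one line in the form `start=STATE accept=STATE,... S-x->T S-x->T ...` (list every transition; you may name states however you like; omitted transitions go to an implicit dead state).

start=S0 accept=S9,S12 S0-0->S1 S0-1->S2 S1-0->S1 S1-1->S3 S2-0->S4 S2-1->S5 S3-0->S3 S3-1->S6 S4-0->S4 S4-1->S6 S5-0->S7 S5-1->S8 S6-0->S6 S6-1->S9 S7-0->S7 S7-1->S9 S8-0->S10 S8-1->S11 S9-0->S9 S9-1->S12 S10-0->S10 S10-1->S12 S11-0->S13 S11-1->S11 S12-0->S12 S12-1->S12 S13-0->S13 S13-1->S12

Handle the two conditions separately and then intersect. The first has 3 states tracking whether and how much of `01` has been seen; the second has 5 states tracking the count of `1`s, saturating at 4. A product state is a pair (one from each), accepting exactly when both do.
With 14 states:
          0    1  
>  S0     S1   S2 
   S1     S1   S3 
   S2     S4   S5 
   S3     S3   S6 
   S4     S4   S6 
   S5     S7   S8 
   S6     S6   S9 
   S7     S7   S9 
   S8    S10  S11 
 * S9     S9  S12 
   S10   S10  S12 
   S11   S13  S11 
 * S12   S12  S12 
   S13   S13  S12 
(> = start, * = accepting)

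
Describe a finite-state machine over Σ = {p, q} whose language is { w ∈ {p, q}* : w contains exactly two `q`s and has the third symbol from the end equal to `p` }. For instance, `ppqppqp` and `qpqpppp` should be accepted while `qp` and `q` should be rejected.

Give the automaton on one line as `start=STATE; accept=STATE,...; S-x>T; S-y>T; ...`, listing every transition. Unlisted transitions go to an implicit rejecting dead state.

Build one automaton per condition and run them in lockstep. The first has 4 states tracking the count of `q`s, saturating at 3; the second has 15 states tracking the last 3 symbols read. A product state is a pair (one from each), accepting exactly when both do. Minimizing collapses redundant product states.
With 15 states:
          p    q  
>  s0     s1   s2 
   s1     s1   s3 
   s2     s4   s5 
   s3     s4   s6 
   s4     s7   s8 
   s5     s9  s10 
 * s6     s9  s10 
   s7     s7  s11 
   s8    s12  s10 
   s9    s13  s10 
   s10   s10  s10 
 * s11   s12  s10 
 * s12   s13  s10 
   s13   s14  s10 
 * s14   s14  s10 
(> = start, * = accepting)

start=s0; accept=s6,s11,s12,s14; s0-p>s1; s0-q>s2; s1-p>s1; s1-q>s3; s2-p>s4; s2-q>s5; s3-p>s4; s3-q>s6; s4-p>s7; s4-q>s8; s5-p>s9; s5-q>s10; s6-p>s9; s6-q>s10; s7-p>s7; s7-q>s11; s8-p>s12; s8-q>s10; s9-p>s13; s9-q>s10; s10-p>s10; s10-q>s10; s11-p>s12; s11-q>s10; s12-p>s13; s12-q>s10; s13-p>s14; s13-q>s10; s14-p>s14; s14-q>s10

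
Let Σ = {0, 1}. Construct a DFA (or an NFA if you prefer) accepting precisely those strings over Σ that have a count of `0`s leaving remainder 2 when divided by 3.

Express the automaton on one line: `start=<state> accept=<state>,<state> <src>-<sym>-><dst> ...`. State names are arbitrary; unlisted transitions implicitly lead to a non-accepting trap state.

start=A accept=C A-0->B A-1->A B-0->C B-1->B C-0->A C-1->C

Keep the running count of `0`s modulo 3: each `0` advances along the cycle A → B → C → A while other symbols loop. Accept at C.
With 3 states:
       0  1 
>  A   B  A 
   B   C  B 
 * C   A  C 
(> = start, * = accepting)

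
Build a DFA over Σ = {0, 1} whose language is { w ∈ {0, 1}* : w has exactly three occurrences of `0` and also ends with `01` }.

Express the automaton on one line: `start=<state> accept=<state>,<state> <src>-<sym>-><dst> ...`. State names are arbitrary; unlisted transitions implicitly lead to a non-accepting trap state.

Build one automaton per condition and run them in lockstep. One (5 states) tracks the count of `0`s, saturating at 4; the other (3 states) tracks how much of the suffix `01` has currently been matched. Each combined state is a pair, one component from each; accept when both components accept.
With 13 states:
       0  1 
>  A   B  A 
   B   C  D 
   C   E  F 
   D   C  G 
   E   H  I 
   F   E  J 
   G   C  G 
   H   H  K 
 * I   H  L 
   J   E  J 
   K   H  M 
   L   H  L 
   M   H  M 
(> = start, * = accepting)

start=A accept=I A-0->B A-1->A B-0->C B-1->D C-0->E C-1->F D-0->C D-1->G E-0->H E-1->I F-0->E F-1->J G-0->C G-1->G H-0->H H-1->K I-0->H I-1->L J-0->E J-1->J K-0->H K-1->M L-0->H L-1->L M-0->H M-1->M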